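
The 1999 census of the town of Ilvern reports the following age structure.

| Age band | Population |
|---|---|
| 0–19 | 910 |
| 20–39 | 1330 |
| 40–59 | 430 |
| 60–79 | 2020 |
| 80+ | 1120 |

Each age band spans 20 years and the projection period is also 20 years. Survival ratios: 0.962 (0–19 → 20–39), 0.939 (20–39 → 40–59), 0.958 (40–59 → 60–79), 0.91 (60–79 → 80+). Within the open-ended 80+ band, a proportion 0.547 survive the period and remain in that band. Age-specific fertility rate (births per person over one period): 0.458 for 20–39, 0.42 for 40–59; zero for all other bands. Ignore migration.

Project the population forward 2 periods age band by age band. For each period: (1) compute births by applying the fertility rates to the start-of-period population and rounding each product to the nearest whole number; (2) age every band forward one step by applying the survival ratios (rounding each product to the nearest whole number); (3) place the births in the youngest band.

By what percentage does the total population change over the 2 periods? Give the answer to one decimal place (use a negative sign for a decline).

-6.7

Numbering the groups 1..5 from youngest to oldest:
After projecting period 1:
Births: 1330 × 0.458 = 609  |  430 × 0.42 = 181 ⇒ total 790
Group 2: 910 × 0.962 = 875
Group 3: 1330 × 0.939 = 1249
Group 4: 430 × 0.958 = 412
Group 5: 2020 × 0.91 + 1120 × 0.547 = 1838 + 613 = 2451
Giving 790 / 875 / 1249 / 412 / 2451.
After projecting period 2:
Births: 875 × 0.458 = 401  |  1249 × 0.42 = 525 ⇒ total 926
Group 2: 790 × 0.962 = 760
Group 3: 875 × 0.939 = 822
Group 4: 1249 × 0.958 = 1197
Group 5: 412 × 0.91 + 2451 × 0.547 = 375 + 1341 = 1716
Giving 926 / 760 / 822 / 1197 / 1716.
Total: 5810 → 5421; change = -389; percentage change = -6.7%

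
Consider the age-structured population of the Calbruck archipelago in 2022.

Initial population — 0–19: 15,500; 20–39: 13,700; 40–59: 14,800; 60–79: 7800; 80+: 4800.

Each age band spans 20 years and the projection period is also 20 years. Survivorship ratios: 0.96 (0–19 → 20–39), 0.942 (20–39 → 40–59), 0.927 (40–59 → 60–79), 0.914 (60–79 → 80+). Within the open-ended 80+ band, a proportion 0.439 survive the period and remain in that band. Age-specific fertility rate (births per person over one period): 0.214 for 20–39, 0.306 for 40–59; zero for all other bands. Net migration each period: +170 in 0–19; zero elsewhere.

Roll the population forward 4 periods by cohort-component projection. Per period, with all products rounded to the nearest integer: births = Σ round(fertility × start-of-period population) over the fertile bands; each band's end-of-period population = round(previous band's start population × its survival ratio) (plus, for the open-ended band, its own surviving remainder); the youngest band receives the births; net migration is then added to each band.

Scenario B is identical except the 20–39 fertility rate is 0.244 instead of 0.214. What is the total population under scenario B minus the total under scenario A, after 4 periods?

1479

[period 1]
Births: 13700 × 0.214 = 2932  |  14800 × 0.306 = 4529 ⇒ total 7461
20–39: 15500 × 0.96 = 14880
40–59: 13700 × 0.942 = 12905
60–79: 14800 × 0.927 = 13720
80+: 7800 × 0.914 + 4800 × 0.439 = 7129 + 2107 = 9236
Net migration: 0–19 + 170 → 7631
Giving 7631 / 14880 / 12905 / 13720 / 9236.
[period 2]
Births: 14880 × 0.214 = 3184  |  12905 × 0.306 = 3949 ⇒ total 7133
20–39: 7631 × 0.96 = 7326
40–59: 14880 × 0.942 = 14017
60–79: 12905 × 0.927 = 11963
80+: 13720 × 0.914 + 9236 × 0.439 = 12540 + 4055 = 16595
Net migration: 0–19 + 170 → 7303
Giving 7303 / 7326 / 14017 / 11963 / 16595.
[period 3]
Births: 7326 × 0.214 = 1568  |  14017 × 0.306 = 4289 ⇒ total 5857
20–39: 7303 × 0.96 = 7011
40–59: 7326 × 0.942 = 6901
60–79: 14017 × 0.927 = 12994
80+: 11963 × 0.914 + 16595 × 0.439 = 10934 + 7285 = 18219
Net migration: 0–19 + 170 → 6027
Giving 6027 / 7011 / 6901 / 12994 / 18219.
[period 4]
Births: 7011 × 0.214 = 1500  |  6901 × 0.306 = 2112 ⇒ total 3612
20–39: 6027 × 0.96 = 5786
40–59: 7011 × 0.942 = 6604
60–79: 6901 × 0.927 = 6397
80+: 12994 × 0.914 + 18219 × 0.439 = 11877 + 7998 = 19875
Net migration: 0–19 + 170 → 3782
Giving 3782 / 5786 / 6604 / 6397 / 19875.
Scenario A total after 4 periods: 42444
Scenario B projection —
[period 1]
Births: 13700 × 0.244 = 3343  |  14800 × 0.306 = 4529 ⇒ total 7872
20–39: 15500 × 0.96 = 14880
40–59: 13700 × 0.942 = 12905
60–79: 14800 × 0.927 = 13720
80+: 7800 × 0.914 + 4800 × 0.439 = 7129 + 2107 = 9236
Net migration: 0–19 + 170 → 8042
Giving 8042 / 14880 / 12905 / 13720 / 9236.
[period 2]
Births: 14880 × 0.244 = 3631  |  12905 × 0.306 = 3949 ⇒ total 7580
20–39: 8042 × 0.96 = 7720
40–59: 14880 × 0.942 = 14017
60–79: 12905 × 0.927 = 11963
80+: 13720 × 0.914 + 9236 × 0.439 = 12540 + 4055 = 16595
Net migration: 0–19 + 170 → 7750
Giving 7750 / 7720 / 14017 / 11963 / 16595.
[period 3]
Births: 7720 × 0.244 = 1884  |  14017 × 0.306 = 4289 ⇒ total 6173
20–39: 7750 × 0.96 = 7440
40–59: 7720 × 0.942 = 7272
60–79: 14017 × 0.927 = 12994
80+: 11963 × 0.914 + 16595 × 0.439 = 10934 + 7285 = 18219
Net migration: 0–19 + 170 → 6343
Giving 6343 / 7440 / 7272 / 12994 / 18219.
[period 4]
Births: 7440 × 0.244 = 1815  |  7272 × 0.306 = 2225 ⇒ total 4040
20–39: 6343 × 0.96 = 6089
40–59: 7440 × 0.942 = 7008
60–79: 7272 × 0.927 = 6741
80+: 12994 × 0.914 + 18219 × 0.439 = 11877 + 7998 = 19875
Net migration: 0–19 + 170 → 4210
Giving 4210 / 6089 / 7008 / 6741 / 19875.
Scenario B total after 4 periods: 43923
Difference B − A = 43923 − 42444 = 1479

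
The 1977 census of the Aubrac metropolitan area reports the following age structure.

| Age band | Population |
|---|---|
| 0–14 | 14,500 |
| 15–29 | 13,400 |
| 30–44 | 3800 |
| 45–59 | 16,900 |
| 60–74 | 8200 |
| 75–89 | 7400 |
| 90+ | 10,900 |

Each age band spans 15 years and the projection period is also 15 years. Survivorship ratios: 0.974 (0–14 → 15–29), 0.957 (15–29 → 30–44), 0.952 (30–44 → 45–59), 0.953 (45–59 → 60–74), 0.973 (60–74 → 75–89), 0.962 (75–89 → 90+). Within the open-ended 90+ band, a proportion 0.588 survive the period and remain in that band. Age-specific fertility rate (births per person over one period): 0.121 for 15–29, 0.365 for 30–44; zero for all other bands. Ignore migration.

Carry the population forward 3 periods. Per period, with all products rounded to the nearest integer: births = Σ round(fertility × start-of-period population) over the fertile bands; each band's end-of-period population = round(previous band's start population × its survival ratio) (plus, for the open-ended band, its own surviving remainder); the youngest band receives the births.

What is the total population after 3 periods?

(Groups numbered youngest = 1 to oldest = 7.)
[period 1]
Births: 13400 * 0.121 = 1621  |  3800 * 0.365 = 1387 → total 3008
Group 2: 14500 * 0.974 = 14123
Group 3: 13400 * 0.957 = 12824
Group 4: 3800 * 0.952 = 3618
Group 5: 16900 * 0.953 = 16106
Group 6: 8200 * 0.973 = 7979
Group 7: 7400 * 0.962 + 10900 * 0.588 = 7119 + 6409 = 13528
→ [3008, 14123, 12824, 3618, 16106, 7979, 13528]
[period 2]
Births: 14123 * 0.121 = 1709  |  12824 * 0.365 = 4681 → total 6390
Group 2: 3008 * 0.974 = 2930
Group 3: 14123 * 0.957 = 13516
Group 4: 12824 * 0.952 = 12208
Group 5: 3618 * 0.953 = 3448
Group 6: 16106 * 0.973 = 15671
Group 7: 7979 * 0.962 + 13528 * 0.588 = 7676 + 7954 = 15630
→ [6390, 2930, 13516, 12208, 3448, 15671, 15630]
[period 3]
Births: 2930 * 0.121 = 355  |  13516 * 0.365 = 4933 → total 5288
Group 2: 6390 * 0.974 = 6224
Group 3: 2930 * 0.957 = 2804
Group 4: 13516 * 0.952 = 12867
Group 5: 12208 * 0.953 = 11634
Group 6: 3448 * 0.973 = 3355
Group 7: 15671 * 0.962 + 15630 * 0.588 = 15076 + 9190 = 24266
→ [5288, 6224, 2804, 12867, 11634, 3355, 24266]
Total after period 3: 5288 + 6224 + 2804 + 12867 + 11634 + 3355 + 24266 = 66438

66438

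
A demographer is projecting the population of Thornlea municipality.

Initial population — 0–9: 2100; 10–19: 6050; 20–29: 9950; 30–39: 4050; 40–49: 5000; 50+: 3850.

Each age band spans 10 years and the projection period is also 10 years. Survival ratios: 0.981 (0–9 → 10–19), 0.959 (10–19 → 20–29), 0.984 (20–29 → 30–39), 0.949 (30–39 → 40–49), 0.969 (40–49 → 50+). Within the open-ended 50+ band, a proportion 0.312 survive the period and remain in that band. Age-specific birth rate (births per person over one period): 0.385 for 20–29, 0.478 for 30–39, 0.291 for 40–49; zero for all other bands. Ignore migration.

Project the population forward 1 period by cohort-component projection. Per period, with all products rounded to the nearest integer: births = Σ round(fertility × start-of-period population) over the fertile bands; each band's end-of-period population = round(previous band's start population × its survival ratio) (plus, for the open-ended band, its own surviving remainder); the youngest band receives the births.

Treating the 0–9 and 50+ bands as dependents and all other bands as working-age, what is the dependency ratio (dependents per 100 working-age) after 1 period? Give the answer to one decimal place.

Let band 1 be 0–9 through band 6 = 50+.
Period 1.
Births: 9950 × 0.385 = 3831, 4050 × 0.478 = 1936, 5000 × 0.291 = 1455 ⇒ total 7222
Band 2: 2100 × 0.981 = 2060
Band 3: 6050 × 0.959 = 5802
Band 4: 9950 × 0.984 = 9791
Band 5: 4050 × 0.949 = 3843
Band 6: 5000 × 0.969 + 3850 × 0.312 = 4845 + 1201 = 6046
→ [7222, 2060, 5802, 9791, 3843, 6046]
Dependents (band 0–9 + band 50+) = 7222 + 6046 = 13268; working-age = 21496; ratio = 13268/21496 × 100 = 61.7

61.7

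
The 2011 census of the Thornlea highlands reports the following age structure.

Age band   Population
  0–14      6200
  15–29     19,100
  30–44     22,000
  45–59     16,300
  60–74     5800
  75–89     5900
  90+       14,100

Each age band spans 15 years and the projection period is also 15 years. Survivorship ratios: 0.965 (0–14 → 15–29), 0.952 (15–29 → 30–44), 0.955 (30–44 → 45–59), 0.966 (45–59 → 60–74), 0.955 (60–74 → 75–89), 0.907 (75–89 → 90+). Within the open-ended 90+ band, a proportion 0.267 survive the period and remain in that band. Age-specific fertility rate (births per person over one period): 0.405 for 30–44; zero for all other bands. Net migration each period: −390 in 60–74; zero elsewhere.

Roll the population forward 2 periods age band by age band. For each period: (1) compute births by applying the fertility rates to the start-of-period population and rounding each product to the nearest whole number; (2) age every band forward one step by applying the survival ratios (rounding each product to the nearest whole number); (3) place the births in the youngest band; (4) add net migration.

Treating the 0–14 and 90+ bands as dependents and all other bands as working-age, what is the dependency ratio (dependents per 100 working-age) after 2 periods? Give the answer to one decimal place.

— Period 1 —
Births: 22000 * 0.405 = 8910
15–29: 6200 * 0.965 = 5983
30–44: 19100 * 0.952 = 18183
45–59: 22000 * 0.955 = 21010
60–74: 16300 * 0.966 = 15746
75–89: 5800 * 0.955 = 5539
90+: 5900 * 0.907 + 14100 * 0.267 = 5351 + 3765 = 9116
Net migration: 60–74 − 390 → 15356
Giving 8910 / 5983 / 18183 / 21010 / 15356 / 5539 / 9116.
— Period 2 —
Births: 18183 * 0.405 = 7364
15–29: 8910 * 0.965 = 8598
30–44: 5983 * 0.952 = 5696
45–59: 18183 * 0.955 = 17365
60–74: 21010 * 0.966 = 20296
75–89: 15356 * 0.955 = 14665
90+: 5539 * 0.907 + 9116 * 0.267 = 5024 + 2434 = 7458
Net migration: 60–74 − 390 → 19906
Giving 7364 / 8598 / 5696 / 17365 / 19906 / 14665 / 7458.
Dependents (band 0–14 + band 90+) = 7364 + 7458 = 14822; working-age = 66230; ratio = 14822/66230 × 100 = 22.4

22.4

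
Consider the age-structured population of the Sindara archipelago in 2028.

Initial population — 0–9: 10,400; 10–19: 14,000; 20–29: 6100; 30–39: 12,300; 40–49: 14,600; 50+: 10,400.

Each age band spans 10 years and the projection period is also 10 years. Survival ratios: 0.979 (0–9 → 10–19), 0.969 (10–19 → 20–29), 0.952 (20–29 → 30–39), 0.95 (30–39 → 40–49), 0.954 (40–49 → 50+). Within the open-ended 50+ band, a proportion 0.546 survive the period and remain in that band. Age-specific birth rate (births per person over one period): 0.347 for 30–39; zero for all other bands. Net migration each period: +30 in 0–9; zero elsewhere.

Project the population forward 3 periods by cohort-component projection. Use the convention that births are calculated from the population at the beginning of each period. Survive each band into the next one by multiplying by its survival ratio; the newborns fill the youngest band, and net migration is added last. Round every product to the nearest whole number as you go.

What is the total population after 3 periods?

(Bands numbered youngest = 1 to oldest = 6.)
Period 1.
Births: 12300 × 0.347 = 4268
Band 2: 10400 × 0.979 = 10182
Band 3: 14000 × 0.969 = 13566
Band 4: 6100 × 0.952 = 5807
Band 5: 12300 × 0.95 = 11685
Band 6: 14600 × 0.954 + 10400 × 0.546 = 13928 + 5678 = 19606
Net migration: Band 1 + 30 → 4298
Giving 4298 / 10182 / 13566 / 5807 / 11685 / 19606.
Period 2.
Births: 5807 × 0.347 = 2015
Band 2: 4298 × 0.979 = 4208
Band 3: 10182 × 0.969 = 9866
Band 4: 13566 × 0.952 = 12915
Band 5: 5807 × 0.95 = 5517
Band 6: 11685 × 0.954 + 19606 × 0.546 = 11147 + 10705 = 21852
Net migration: Band 1 + 30 → 2045
Giving 2045 / 4208 / 9866 / 12915 / 5517 / 21852.
Period 3.
Births: 12915 × 0.347 = 4482
Band 2: 2045 × 0.979 = 2002
Band 3: 4208 × 0.969 = 4078
Band 4: 9866 × 0.952 = 9392
Band 5: 12915 × 0.95 = 12269
Band 6: 5517 × 0.954 + 21852 × 0.546 = 5263 + 11931 = 17194
Net migration: Band 1 + 30 → 4512
Giving 4512 / 2002 / 4078 / 9392 / 12269 / 17194.
Total after period 3: 4512 + 2002 + 4078 + 9392 + 12269 + 17194 = 49447

49447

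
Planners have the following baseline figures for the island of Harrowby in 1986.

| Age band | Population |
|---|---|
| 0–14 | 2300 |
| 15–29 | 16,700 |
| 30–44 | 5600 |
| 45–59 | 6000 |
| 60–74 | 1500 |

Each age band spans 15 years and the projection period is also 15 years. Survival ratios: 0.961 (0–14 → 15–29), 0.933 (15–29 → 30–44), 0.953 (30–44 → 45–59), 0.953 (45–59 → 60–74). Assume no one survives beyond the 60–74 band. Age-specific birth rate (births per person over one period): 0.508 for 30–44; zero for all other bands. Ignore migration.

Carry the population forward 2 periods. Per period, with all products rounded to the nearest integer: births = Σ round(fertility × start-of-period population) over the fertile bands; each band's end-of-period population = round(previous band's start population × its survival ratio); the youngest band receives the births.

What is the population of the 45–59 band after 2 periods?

Numbering the groups 1..5 from youngest to oldest:
— Period 1 —
Births: 5600 × 0.508 = 2845
Group 2: 2300 × 0.961 = 2210
Group 3: 16700 × 0.933 = 15581
Group 4: 5600 × 0.953 = 5337
Group 5: 6000 × 0.953 = 5718
Population now: 0–14=2845, 15–29=2210, 30–44=15581, 45–59=5337, 60–74=5718
— Period 2 —
Births: 15581 × 0.508 = 7915
Group 2: 2845 × 0.961 = 2734
Group 3: 2210 × 0.933 = 2062
Group 4: 15581 × 0.953 = 14849
Group 5: 5337 × 0.953 = 5086
Population now: 0–14=7915, 15–29=2734, 30–44=2062, 45–59=14849, 60–74=5086

14849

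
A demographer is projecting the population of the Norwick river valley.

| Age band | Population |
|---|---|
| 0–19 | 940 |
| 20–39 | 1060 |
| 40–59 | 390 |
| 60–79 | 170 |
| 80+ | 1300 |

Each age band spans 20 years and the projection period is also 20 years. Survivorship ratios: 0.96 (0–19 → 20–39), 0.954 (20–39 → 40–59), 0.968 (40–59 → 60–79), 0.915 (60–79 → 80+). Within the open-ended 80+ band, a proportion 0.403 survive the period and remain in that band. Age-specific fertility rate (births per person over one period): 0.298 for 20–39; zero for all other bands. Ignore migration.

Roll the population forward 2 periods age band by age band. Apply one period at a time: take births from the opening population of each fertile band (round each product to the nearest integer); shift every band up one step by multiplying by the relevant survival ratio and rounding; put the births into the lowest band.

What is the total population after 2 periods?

Call the groups 1 to 5, youngest first.
Period 1.
Births: 1060 × 0.298 = 316
Group 2: 940 × 0.96 = 902
Group 3: 1060 × 0.954 = 1011
Group 4: 390 × 0.968 = 378
Group 5: 170 × 0.915 + 1300 × 0.403 = 156 + 524 = 680
→ [316, 902, 1011, 378, 680]
Period 2.
Births: 902 × 0.298 = 269
Group 2: 316 × 0.96 = 303
Group 3: 902 × 0.954 = 861
Group 4: 1011 × 0.968 = 979
Group 5: 378 × 0.915 + 680 × 0.403 = 346 + 274 = 620
→ [269, 303, 861, 979, 620]
Total after period 2: 269 + 303 + 861 + 979 + 620 = 3032

3032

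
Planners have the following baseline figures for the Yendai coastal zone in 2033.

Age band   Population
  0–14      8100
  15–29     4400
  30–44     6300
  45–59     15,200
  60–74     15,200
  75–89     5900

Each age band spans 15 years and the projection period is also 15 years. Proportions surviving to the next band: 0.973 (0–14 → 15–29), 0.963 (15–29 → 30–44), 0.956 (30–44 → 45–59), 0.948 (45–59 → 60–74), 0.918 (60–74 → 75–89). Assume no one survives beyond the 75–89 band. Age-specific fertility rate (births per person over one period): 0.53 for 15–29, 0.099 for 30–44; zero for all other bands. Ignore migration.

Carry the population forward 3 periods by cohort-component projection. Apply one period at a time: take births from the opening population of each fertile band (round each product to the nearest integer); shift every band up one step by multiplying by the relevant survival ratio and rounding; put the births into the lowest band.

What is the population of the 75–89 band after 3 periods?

Call the groups 1 to 6, youngest first.
After projecting period 1:
Births: 4400 * 0.53 = 2332  |  6300 * 0.099 = 624 — total 2956
Group 2: 8100 * 0.973 = 7881
Group 3: 4400 * 0.963 = 4237
Group 4: 6300 * 0.956 = 6023
Group 5: 15200 * 0.948 = 14410
Group 6: 15200 * 0.918 = 13954
→ [2956, 7881, 4237, 6023, 14410, 13954]
After projecting period 2:
Births: 7881 * 0.53 = 4177  |  4237 * 0.099 = 419 — total 4596
Group 2: 2956 * 0.973 = 2876
Group 3: 7881 * 0.963 = 7589
Group 4: 4237 * 0.956 = 4051
Group 5: 6023 * 0.948 = 5710
Group 6: 14410 * 0.918 = 13228
→ [4596, 2876, 7589, 4051, 5710, 13228]
After projecting period 3:
Births: 2876 * 0.53 = 1524  |  7589 * 0.099 = 751 — total 2275
Group 2: 4596 * 0.973 = 4472
Group 3: 2876 * 0.963 = 2770
Group 4: 7589 * 0.956 = 7255
Group 5: 4051 * 0.948 = 3840
Group 6: 5710 * 0.918 = 5242
→ [2275, 4472, 2770, 7255, 3840, 5242]

5242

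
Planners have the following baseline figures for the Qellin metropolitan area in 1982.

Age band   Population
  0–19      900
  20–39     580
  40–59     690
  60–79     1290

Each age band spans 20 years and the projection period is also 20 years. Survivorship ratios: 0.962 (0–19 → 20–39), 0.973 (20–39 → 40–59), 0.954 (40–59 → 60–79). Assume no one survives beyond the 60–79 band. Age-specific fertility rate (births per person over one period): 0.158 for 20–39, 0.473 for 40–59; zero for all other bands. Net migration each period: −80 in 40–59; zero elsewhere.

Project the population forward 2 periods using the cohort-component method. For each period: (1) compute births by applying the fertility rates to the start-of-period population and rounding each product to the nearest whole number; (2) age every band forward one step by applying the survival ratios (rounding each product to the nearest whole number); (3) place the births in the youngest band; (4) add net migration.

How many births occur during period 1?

418

— Period 1 —
Births: 580 × 0.158 = 92 ; 690 × 0.473 = 326 — total 418
20–39: 900 × 0.962 = 866
40–59: 580 × 0.973 = 564
60–79: 690 × 0.954 = 658
Net migration: 40–59 − 80 → 484
Population now: 0–19=418, 20–39=866, 40–59=484, 60–79=658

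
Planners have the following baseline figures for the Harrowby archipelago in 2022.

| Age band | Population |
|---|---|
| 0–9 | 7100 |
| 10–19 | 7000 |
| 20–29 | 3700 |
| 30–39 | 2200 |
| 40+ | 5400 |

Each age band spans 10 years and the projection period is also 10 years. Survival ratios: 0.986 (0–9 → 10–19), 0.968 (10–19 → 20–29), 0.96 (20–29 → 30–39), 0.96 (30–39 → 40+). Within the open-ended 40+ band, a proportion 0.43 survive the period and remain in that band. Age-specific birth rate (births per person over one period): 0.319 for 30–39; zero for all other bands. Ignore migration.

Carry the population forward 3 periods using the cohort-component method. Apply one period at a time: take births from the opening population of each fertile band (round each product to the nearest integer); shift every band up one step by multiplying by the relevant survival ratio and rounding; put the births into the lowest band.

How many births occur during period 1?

702

Numbering the bands 1..5 from youngest to oldest:
Period 1.
Births: 2200 × 0.319 = 702
Band 2: 7100 × 0.986 = 7001
Band 3: 7000 × 0.968 = 6776
Band 4: 3700 × 0.96 = 3552
Band 5: 2200 × 0.96 + 5400 × 0.43 = 2112 + 2322 = 4434
Giving 702 / 7001 / 6776 / 3552 / 4434.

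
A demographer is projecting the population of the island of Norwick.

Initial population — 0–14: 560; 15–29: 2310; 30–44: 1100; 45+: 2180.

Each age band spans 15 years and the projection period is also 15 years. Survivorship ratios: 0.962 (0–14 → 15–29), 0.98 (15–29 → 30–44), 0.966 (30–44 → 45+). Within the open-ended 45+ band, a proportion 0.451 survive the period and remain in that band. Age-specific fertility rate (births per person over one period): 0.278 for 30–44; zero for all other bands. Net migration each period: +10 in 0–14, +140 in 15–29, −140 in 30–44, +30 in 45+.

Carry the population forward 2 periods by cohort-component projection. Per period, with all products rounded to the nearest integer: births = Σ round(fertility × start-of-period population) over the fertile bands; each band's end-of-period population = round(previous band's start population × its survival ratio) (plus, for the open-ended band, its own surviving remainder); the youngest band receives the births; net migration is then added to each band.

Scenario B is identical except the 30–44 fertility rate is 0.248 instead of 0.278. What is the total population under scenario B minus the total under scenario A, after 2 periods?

-95

(Bands numbered youngest = 1 to oldest = 4.)
[period 1]
Births: 1100 * 0.278 = 306
Band 2: 560 * 0.962 = 539
Band 3: 2310 * 0.98 = 2264
Band 4: 1100 * 0.966 + 2180 * 0.451 = 1063 + 983 = 2046
Net migration: Band 1 + 10 → 316; Band 2 + 140 → 679; Band 3 − 140 → 2124; Band 4 + 30 → 2076
→ [316, 679, 2124, 2076]
[period 2]
Births: 2124 * 0.278 = 590
Band 2: 316 * 0.962 = 304
Band 3: 679 * 0.98 = 665
Band 4: 2124 * 0.966 + 2076 * 0.451 = 2052 + 936 = 2988
Net migration: Band 1 + 10 → 600; Band 2 + 140 → 444; Band 3 − 140 → 525; Band 4 + 30 → 3018
→ [600, 444, 525, 3018]
Scenario A total after 2 periods: 4587
Scenario B projection —
[period 1]
Births: 1100 * 0.248 = 273
Band 2: 560 * 0.962 = 539
Band 3: 2310 * 0.98 = 2264
Band 4: 1100 * 0.966 + 2180 * 0.451 = 1063 + 983 = 2046
Net migration: Band 1 + 10 → 283; Band 2 + 140 → 679; Band 3 − 140 → 2124; Band 4 + 30 → 2076
→ [283, 679, 2124, 2076]
[period 2]
Births: 2124 * 0.248 = 527
Band 2: 283 * 0.962 = 272
Band 3: 679 * 0.98 = 665
Band 4: 2124 * 0.966 + 2076 * 0.451 = 2052 + 936 = 2988
Net migration: Band 1 + 10 → 537; Band 2 + 140 → 412; Band 3 − 140 → 525; Band 4 + 30 → 3018
→ [537, 412, 525, 3018]
Scenario B total after 2 periods: 4492
Difference B − A = 4492 − 4587 = -95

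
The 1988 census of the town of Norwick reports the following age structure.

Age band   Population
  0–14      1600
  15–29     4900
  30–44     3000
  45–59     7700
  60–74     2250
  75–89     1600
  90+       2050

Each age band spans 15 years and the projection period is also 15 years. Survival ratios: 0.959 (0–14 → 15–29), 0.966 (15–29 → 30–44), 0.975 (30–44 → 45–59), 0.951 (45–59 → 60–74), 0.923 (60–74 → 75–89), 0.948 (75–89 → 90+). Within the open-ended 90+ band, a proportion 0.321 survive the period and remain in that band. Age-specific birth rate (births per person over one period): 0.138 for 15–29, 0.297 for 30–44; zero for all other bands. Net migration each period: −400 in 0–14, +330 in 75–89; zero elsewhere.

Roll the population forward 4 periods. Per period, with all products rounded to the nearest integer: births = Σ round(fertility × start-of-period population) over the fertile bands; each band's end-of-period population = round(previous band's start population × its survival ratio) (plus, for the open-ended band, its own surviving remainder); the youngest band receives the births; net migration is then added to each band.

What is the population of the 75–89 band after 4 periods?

4381

Let band 1 be 0–14 through band 7 = 90+.
— Period 1 —
Births: 4900 * 0.138 = 676 ; 3000 * 0.297 = 891 ⇒ total 1567
Band 2: 1600 * 0.959 = 1534
Band 3: 4900 * 0.966 = 4733
Band 4: 3000 * 0.975 = 2925
Band 5: 7700 * 0.951 = 7323
Band 6: 2250 * 0.923 = 2077
Band 7: 1600 * 0.948 + 2050 * 0.321 = 1517 + 658 = 2175
Net migration: Band 1 − 400 → 1167; Band 6 + 330 → 2407
Population now: 0–14=1167, 15–29=1534, 30–44=4733, 45–59=2925, 60–74=7323, 75–89=2407, 90+=2175
— Period 2 —
Births: 1534 * 0.138 = 212 ; 4733 * 0.297 = 1406 ⇒ total 1618
Band 2: 1167 * 0.959 = 1119
Band 3: 1534 * 0.966 = 1482
Band 4: 4733 * 0.975 = 4615
Band 5: 2925 * 0.951 = 2782
Band 6: 7323 * 0.923 = 6759
Band 7: 2407 * 0.948 + 2175 * 0.321 = 2282 + 698 = 2980
Net migration: Band 1 − 400 → 1218; Band 6 + 330 → 7089
Population now: 0–14=1218, 15–29=1119, 30–44=1482, 45–59=4615, 60–74=2782, 75–89=7089, 90+=2980
— Period 3 —
Births: 1119 * 0.138 = 154 ; 1482 * 0.297 = 440 ⇒ total 594
Band 2: 1218 * 0.959 = 1168
Band 3: 1119 * 0.966 = 1081
Band 4: 1482 * 0.975 = 1445
Band 5: 4615 * 0.951 = 4389
Band 6: 2782 * 0.923 = 2568
Band 7: 7089 * 0.948 + 2980 * 0.321 = 6720 + 957 = 7677
Net migration: Band 1 − 400 → 194; Band 6 + 330 → 2898
Population now: 0–14=194, 15–29=1168, 30–44=1081, 45–59=1445, 60–74=4389, 75–89=2898, 90+=7677
— Period 4 —
Births: 1168 * 0.138 = 161 ; 1081 * 0.297 = 321 ⇒ total 482
Band 2: 194 * 0.959 = 186
Band 3: 1168 * 0.966 = 1128
Band 4: 1081 * 0.975 = 1054
Band 5: 1445 * 0.951 = 1374
Band 6: 4389 * 0.923 = 4051
Band 7: 2898 * 0.948 + 7677 * 0.321 = 2747 + 2464 = 5211
Net migration: Band 1 − 400 → 82; Band 6 + 330 → 4381
Population now: 0–14=82, 15–29=186, 30–44=1128, 45–59=1054, 60–74=1374, 75–89=4381, 90+=5211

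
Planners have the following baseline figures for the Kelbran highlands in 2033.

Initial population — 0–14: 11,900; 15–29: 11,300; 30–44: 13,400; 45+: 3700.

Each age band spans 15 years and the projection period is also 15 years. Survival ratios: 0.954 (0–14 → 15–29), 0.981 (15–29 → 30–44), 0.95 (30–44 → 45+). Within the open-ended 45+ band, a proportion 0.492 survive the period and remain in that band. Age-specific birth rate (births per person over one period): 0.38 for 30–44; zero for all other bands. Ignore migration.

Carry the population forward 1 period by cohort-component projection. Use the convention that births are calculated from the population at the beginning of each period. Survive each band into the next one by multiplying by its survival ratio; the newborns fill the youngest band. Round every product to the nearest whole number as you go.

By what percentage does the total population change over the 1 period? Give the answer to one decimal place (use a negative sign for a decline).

Period 1:
Births: 13400 × 0.38 = 5092
15–29: 11900 × 0.954 = 11353
30–44: 11300 × 0.981 = 11085
45+: 13400 × 0.95 + 3700 × 0.492 = 12730 + 1820 = 14550
Giving 5092 / 11353 / 11085 / 14550.
Total: 40300 → 42080; change = 1780; percentage change = 4.4%

4.4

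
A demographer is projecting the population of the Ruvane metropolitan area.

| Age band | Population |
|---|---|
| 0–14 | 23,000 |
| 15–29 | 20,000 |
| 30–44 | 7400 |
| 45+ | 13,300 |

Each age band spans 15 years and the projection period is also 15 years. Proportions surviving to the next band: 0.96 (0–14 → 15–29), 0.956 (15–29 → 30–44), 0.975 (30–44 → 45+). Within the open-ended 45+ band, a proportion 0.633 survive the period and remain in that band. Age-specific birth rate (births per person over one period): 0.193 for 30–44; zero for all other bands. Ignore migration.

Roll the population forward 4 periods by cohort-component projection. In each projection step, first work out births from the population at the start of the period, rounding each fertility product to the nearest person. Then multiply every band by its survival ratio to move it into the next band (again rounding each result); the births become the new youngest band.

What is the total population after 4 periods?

Period 1.
Births: 7400 * 0.193 = 1428
15–29: 23000 * 0.96 = 22080
30–44: 20000 * 0.956 = 19120
45+: 7400 * 0.975 + 13300 * 0.633 = 7215 + 8419 = 15634
End of period: [1428, 22080, 19120, 15634]
Period 2.
Births: 19120 * 0.193 = 3690
15–29: 1428 * 0.96 = 1371
30–44: 22080 * 0.956 = 21108
45+: 19120 * 0.975 + 15634 * 0.633 = 18642 + 9896 = 28538
End of period: [3690, 1371, 21108, 28538]
Period 3.
Births: 21108 * 0.193 = 4074
15–29: 3690 * 0.96 = 3542
30–44: 1371 * 0.956 = 1311
45+: 21108 * 0.975 + 28538 * 0.633 = 20580 + 18065 = 38645
End of period: [4074, 3542, 1311, 38645]
Period 4.
Births: 1311 * 0.193 = 253
15–29: 4074 * 0.96 = 3911
30–44: 3542 * 0.956 = 3386
45+: 1311 * 0.975 + 38645 * 0.633 = 1278 + 24462 = 25740
End of period: [253, 3911, 3386, 25740]
Total after period 4: 253 + 3911 + 3386 + 25740 = 33290

33290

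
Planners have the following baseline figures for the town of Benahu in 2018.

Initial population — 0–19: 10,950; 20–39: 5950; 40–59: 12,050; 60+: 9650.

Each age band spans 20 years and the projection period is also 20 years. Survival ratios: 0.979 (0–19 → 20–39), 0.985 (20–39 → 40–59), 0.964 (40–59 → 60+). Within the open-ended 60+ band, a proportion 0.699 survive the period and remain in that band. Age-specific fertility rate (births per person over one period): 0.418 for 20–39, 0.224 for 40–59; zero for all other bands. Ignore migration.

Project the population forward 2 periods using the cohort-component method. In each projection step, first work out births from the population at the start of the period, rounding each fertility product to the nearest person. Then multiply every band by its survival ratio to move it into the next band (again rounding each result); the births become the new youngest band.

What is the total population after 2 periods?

39914

— Period 1 —
Births: 5950 * 0.418 = 2487, 12050 * 0.224 = 2699 → 5186
20–39: 10950 * 0.979 = 10720
40–59: 5950 * 0.985 = 5861
60+: 12050 * 0.964 + 9650 * 0.699 = 11616 + 6745 = 18361
Population now: 0–19=5186, 20–39=10720, 40–59=5861, 60+=18361
— Period 2 —
Births: 10720 * 0.418 = 4481, 5861 * 0.224 = 1313 → 5794
20–39: 5186 * 0.979 = 5077
40–59: 10720 * 0.985 = 10559
60+: 5861 * 0.964 + 18361 * 0.699 = 5650 + 12834 = 18484
Population now: 0–19=5794, 20–39=5077, 40–59=10559, 60+=18484
Total after period 2: 5794 + 5077 + 10559 + 18484 = 39914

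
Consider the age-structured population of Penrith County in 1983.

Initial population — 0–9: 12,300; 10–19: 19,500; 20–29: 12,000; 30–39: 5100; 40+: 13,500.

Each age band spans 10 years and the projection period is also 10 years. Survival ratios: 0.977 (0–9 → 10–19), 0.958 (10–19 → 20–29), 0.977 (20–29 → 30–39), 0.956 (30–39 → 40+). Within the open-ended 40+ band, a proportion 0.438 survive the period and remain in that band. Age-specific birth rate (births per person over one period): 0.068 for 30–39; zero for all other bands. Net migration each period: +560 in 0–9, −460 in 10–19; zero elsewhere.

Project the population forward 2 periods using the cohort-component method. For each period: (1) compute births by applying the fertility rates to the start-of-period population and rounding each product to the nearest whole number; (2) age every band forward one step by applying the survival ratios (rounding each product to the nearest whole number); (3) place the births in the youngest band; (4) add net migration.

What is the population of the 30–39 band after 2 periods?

18251

Let group 1 be 0–9 through group 5 = 40+.
Period 1:
Births: 5100 × 0.068 = 347
Group 2: 12300 × 0.977 = 12017
Group 3: 19500 × 0.958 = 18681
Group 4: 12000 × 0.977 = 11724
Group 5: 5100 × 0.956 + 13500 × 0.438 = 4876 + 5913 = 10789
Net migration: Group 1 + 560 → 907; Group 2 − 460 → 11557
Giving 907 / 11557 / 18681 / 11724 / 10789.
Period 2:
Births: 11724 × 0.068 = 797
Group 2: 907 × 0.977 = 886
Group 3: 11557 × 0.958 = 11072
Group 4: 18681 × 0.977 = 18251
Group 5: 11724 × 0.956 + 10789 × 0.438 = 11208 + 4726 = 15934
Net migration: Group 1 + 560 → 1357; Group 2 − 460 → 426
Giving 1357 / 426 / 11072 / 18251 / 15934.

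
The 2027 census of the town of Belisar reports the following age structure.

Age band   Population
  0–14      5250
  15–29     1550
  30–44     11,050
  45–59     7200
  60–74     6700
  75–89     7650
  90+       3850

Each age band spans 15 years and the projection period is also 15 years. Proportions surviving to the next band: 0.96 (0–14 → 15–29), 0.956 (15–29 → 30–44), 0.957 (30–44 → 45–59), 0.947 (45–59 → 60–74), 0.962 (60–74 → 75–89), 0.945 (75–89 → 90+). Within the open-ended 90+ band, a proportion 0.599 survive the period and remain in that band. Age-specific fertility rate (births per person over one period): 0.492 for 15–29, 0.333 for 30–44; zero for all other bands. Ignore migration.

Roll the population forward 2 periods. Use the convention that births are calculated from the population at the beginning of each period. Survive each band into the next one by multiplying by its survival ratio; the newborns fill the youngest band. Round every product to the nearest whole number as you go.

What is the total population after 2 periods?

41851

Numbering the groups 1..7 from youngest to oldest:
Period 1.
Births: 1550 * 0.492 = 763  |  11050 * 0.333 = 3680 ⇒ total 4443
Group 2: 5250 * 0.96 = 5040
Group 3: 1550 * 0.956 = 1482
Group 4: 11050 * 0.957 = 10575
Group 5: 7200 * 0.947 = 6818
Group 6: 6700 * 0.962 = 6445
Group 7: 7650 * 0.945 + 3850 * 0.599 = 7229 + 2306 = 9535
→ [4443, 5040, 1482, 10575, 6818, 6445, 9535]
Period 2.
Births: 5040 * 0.492 = 2480  |  1482 * 0.333 = 494 ⇒ total 2974
Group 2: 4443 * 0.96 = 4265
Group 3: 5040 * 0.956 = 4818
Group 4: 1482 * 0.957 = 1418
Group 5: 10575 * 0.947 = 10015
Group 6: 6818 * 0.962 = 6559
Group 7: 6445 * 0.945 + 9535 * 0.599 = 6091 + 5711 = 11802
→ [2974, 4265, 4818, 1418, 10015, 6559, 11802]
Total after period 2: 2974 + 4265 + 4818 + 1418 + 10015 + 6559 + 11802 = 41851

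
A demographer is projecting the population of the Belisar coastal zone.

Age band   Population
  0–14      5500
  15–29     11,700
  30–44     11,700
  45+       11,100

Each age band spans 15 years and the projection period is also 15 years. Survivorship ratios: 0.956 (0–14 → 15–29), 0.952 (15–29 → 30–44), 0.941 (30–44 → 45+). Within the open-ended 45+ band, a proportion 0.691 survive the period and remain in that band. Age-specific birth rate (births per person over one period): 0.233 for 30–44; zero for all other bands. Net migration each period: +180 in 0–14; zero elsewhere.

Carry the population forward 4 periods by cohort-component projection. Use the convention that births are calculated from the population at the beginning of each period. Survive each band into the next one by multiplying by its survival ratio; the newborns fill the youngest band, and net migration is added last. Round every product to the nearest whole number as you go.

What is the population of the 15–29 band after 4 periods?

Call the groups 1 to 4, youngest first.
[period 1]
Births: 11700 × 0.233 = 2726
Group 2: 5500 × 0.956 = 5258
Group 3: 11700 × 0.952 = 11138
Group 4: 11700 × 0.941 + 11100 × 0.691 = 11010 + 7670 = 18680
Net migration: Group 1 + 180 → 2906
End of period: [2906, 5258, 11138, 18680]
[period 2]
Births: 11138 × 0.233 = 2595
Group 2: 2906 × 0.956 = 2778
Group 3: 5258 × 0.952 = 5006
Group 4: 11138 × 0.941 + 18680 × 0.691 = 10481 + 12908 = 23389
Net migration: Group 1 + 180 → 2775
End of period: [2775, 2778, 5006, 23389]
[period 3]
Births: 5006 × 0.233 = 1166
Group 2: 2775 × 0.956 = 2653
Group 3: 2778 × 0.952 = 2645
Group 4: 5006 × 0.941 + 23389 × 0.691 = 4711 + 16162 = 20873
Net migration: Group 1 + 180 → 1346
End of period: [1346, 2653, 2645, 20873]
[period 4]
Births: 2645 × 0.233 = 616
Group 2: 1346 × 0.956 = 1287
Group 3: 2653 × 0.952 = 2526
Group 4: 2645 × 0.941 + 20873 × 0.691 = 2489 + 14423 = 16912
Net migration: Group 1 + 180 → 796
End of period: [796, 1287, 2526, 16912]

1287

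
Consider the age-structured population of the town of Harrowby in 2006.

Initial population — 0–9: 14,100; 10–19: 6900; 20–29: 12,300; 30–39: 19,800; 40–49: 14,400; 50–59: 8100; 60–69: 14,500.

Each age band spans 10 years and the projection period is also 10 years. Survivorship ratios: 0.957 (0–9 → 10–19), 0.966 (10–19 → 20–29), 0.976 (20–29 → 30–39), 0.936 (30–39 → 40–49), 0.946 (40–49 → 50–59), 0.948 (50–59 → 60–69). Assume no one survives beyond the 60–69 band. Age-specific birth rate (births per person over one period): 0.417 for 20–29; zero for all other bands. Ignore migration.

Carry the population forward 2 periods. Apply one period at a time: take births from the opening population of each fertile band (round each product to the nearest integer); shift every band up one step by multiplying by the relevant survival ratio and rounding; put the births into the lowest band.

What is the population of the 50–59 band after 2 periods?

After projecting period 1:
Births: 12300 × 0.417 = 5129
10–19: 14100 × 0.957 = 13494
20–29: 6900 × 0.966 = 6665
30–39: 12300 × 0.976 = 12005
40–49: 19800 × 0.936 = 18533
50–59: 14400 × 0.946 = 13622
60–69: 8100 × 0.948 = 7679
Population now: 0–9=5129, 10–19=13494, 20–29=6665, 30–39=12005, 40–49=18533, 50–59=13622, 60–69=7679
After projecting period 2:
Births: 6665 × 0.417 = 2779
10–19: 5129 × 0.957 = 4908
20–29: 13494 × 0.966 = 13035
30–39: 6665 × 0.976 = 6505
40–49: 12005 × 0.936 = 11237
50–59: 18533 × 0.946 = 17532
60–69: 13622 × 0.948 = 12914
Population now: 0–9=2779, 10–19=4908, 20–29=13035, 30–39=6505, 40–49=11237, 50–59=17532, 60–69=12914

17532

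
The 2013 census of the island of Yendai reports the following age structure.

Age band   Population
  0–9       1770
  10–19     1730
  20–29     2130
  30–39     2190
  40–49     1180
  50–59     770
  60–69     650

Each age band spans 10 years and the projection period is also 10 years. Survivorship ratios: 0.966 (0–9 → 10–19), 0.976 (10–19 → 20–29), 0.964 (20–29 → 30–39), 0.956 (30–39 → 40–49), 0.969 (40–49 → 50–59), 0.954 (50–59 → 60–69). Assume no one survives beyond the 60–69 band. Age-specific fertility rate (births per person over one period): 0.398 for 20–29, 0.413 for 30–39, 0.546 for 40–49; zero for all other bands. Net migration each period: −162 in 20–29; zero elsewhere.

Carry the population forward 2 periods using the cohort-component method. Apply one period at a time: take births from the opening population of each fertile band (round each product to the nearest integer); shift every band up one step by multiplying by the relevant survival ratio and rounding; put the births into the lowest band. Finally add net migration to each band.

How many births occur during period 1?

2396

Period 1.
Births: 2130 × 0.398 = 848  |  2190 × 0.413 = 904  |  1180 × 0.546 = 644 → total 2396
10–19: 1770 × 0.966 = 1710
20–29: 1730 × 0.976 = 1688
30–39: 2130 × 0.964 = 2053
40–49: 2190 × 0.956 = 2094
50–59: 1180 × 0.969 = 1143
60–69: 770 × 0.954 = 735
Net migration: 20–29 − 162 → 1526
→ [2396, 1710, 1526, 2053, 2094, 1143, 735]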